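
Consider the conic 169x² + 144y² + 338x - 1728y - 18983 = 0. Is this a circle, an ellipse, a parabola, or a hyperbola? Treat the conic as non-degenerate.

ellipse

No xy term. Coefficients of x² and y² are A = 169, C = 144.
A and C have the same sign but A ≠ C ⇒ ellipse.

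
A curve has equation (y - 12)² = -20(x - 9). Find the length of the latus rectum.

Vertex (9, 12); 4p = -20 so p = -5. Opens left.
Latus rectum length = |4p| = 20.

20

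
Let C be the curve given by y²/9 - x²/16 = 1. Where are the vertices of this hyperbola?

Center (0, 0). The positive term is the y-term, so the transverse axis is vertical; a² = 9, b² = 16.
a = 3. Vertices at (h, k ± a).

(0, -3) and (0, 3)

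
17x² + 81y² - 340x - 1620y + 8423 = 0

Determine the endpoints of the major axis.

Group: 17(x² - 20x) + 81(y² - 20y) = -8423
17(x - 10)² + 81(y - 10)² = -8423 + 1700 + 8100 = 1377
Dividing both sides by 1377: (x - 10)²/81 + (y - 10)²/17 = 1
Ellipse, center (10, 10), major axis horizontal; a² = 81, b² = 17.
a = 9. Vertices at (h ± a, k).

(1, 10) and (19, 10)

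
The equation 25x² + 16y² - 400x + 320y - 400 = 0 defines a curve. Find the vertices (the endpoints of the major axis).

(8, -25) and (8, 5)

Group the x- and y-terms: 25(x² - 16x) + 16(y² + 20y) = 400
Complete the square: 25(x - 8)² + 16(y + 10)² = 400 + 1600 + 1600 = 3600
Divide by 3600: (x - 8)²/144 + (y + 10)²/225 = 1
Ellipse, center (8, -10), major axis vertical; a² = 225, b² = 144.
a = 15. Vertices at (h, k ± a).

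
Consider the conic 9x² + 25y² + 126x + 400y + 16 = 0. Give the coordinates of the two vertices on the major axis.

9(x² + 14x) + 25(y² + 16y) = -16
Complete the square in x and y: 9(x + 7)² + 25(y + 8)² = -16 + 441 + 1600 = 2025
Dividing both sides by 2025: (x + 7)²/225 + (y + 8)²/81 = 1
Ellipse, center (-7, -8), major axis horizontal; a² = 225, b² = 81.
a = 15. Vertices at (h ± a, k).

(-22, -8) and (8, -8)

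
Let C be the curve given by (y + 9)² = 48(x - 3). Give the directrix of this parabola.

x = -9

Vertex (3, -9); 4p = 48 so p = 12. Opens right.
Directrix is the vertical line x = h − p = 3 − (12) = -9.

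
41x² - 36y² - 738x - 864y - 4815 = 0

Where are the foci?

Group the x- and y-terms: 41(x² - 18x) -36(y² + 24y) = 4815
Complete the square in x and y: 41(x - 9)² -36(y + 12)² = 4815 + 3321 - 5184 = 2952
Divide through by 2952 to get (x - 9)²/72 - (y + 12)²/82 = 1.
Hyperbola, center (9, -12), transverse axis horizontal; a² = 72, b² = 82.
c² = a² + b² = 72 + 82 = 154, so c = √154.
Foci lie on the horizontal axis through the center: (h ± c, k).

(9 - √154, -12) and (9 + √154, -12)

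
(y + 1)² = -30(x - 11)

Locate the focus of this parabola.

Vertex (11, -1); 4p = -30 so p = -15/2. Opens left.
Focus is p units from the vertex along the axis: (h + p, k).

(7/2, -1)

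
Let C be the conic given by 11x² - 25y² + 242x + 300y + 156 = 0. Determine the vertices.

(-16, 6) and (-6, 6)

Group: 11(x² + 22x) -25(y² - 12y) = -156
11(x + 11)² -25(y - 6)² = -156 + 1331 - 900 = 275
Divide by 275: (x + 11)²/25 - (y - 6)²/11 = 1
Hyperbola, center (-11, 6), transverse axis horizontal; a² = 25, b² = 11.
a = 5. Vertices at (h ± a, k).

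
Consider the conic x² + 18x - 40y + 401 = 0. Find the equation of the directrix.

y = -2

Only x is squared. Complete the square in x: (x + 9)² = 40(y - 8).
Vertex (-9, 8); 4p = 40 so p = 10. Opens up.
Directrix is the horizontal line y = k − p = 8 − (10) = -2.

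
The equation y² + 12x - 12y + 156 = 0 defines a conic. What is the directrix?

Only y is squared. Complete the square in y: (y - 6)² = -12(x + 10).
Vertex (-10, 6); 4p = -12 so p = -3. Opens left.
Directrix is the vertical line x = h − p = -10 − (-3) = -7.

x = -7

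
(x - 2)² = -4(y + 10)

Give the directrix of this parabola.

y = -9

Vertex (2, -10); 4p = -4 so p = -1. Opens down.
Directrix is the horizontal line y = k − p = -10 − (-1) = -9.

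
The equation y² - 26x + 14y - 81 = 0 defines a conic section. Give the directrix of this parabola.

Only y is squared. Complete the square in y: (y + 7)² = 26(x + 5).
Vertex (-5, -7); 4p = 26 so p = 13/2. Opens right.
Directrix is the vertical line x = h − p = -5 − (13/2) = -23/2.

x = -23/2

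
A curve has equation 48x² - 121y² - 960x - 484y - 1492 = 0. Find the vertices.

(-1, -2) and (21, -2)

Rearranging, 48(x² - 20x) -121(y² + 4y) = 1492.
Completing the square gives 48(x - 10)² -121(y + 2)² = 1492 + 4800 - 484 = 5808.
Divide through by 5808 to get (x - 10)²/121 - (y + 2)²/48 = 1.
Hyperbola, center (10, -2), transverse axis horizontal; a² = 121, b² = 48.
a = 11. Vertices at (h ± a, k).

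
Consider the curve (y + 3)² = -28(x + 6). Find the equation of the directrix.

x = 1

Vertex (-6, -3); 4p = -28 so p = -7. Opens left.
Directrix is the vertical line x = h − p = -6 − (-7) = 1.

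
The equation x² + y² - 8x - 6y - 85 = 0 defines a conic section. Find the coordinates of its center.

(4, 3)

Rearranging, (x² - 8x) + (y² - 6y) = 85.
Complete the square in x and y: (x - 4)² + (y - 3)² = 85 + 16 + 9 = 110
So (x - 4)² + (y - 3)² = 110.
Circle centered at (4, 3) with r² = 110.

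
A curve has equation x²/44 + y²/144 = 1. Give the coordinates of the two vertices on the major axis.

Center (0, 0). The larger denominator 144 sits under the y-term, so the major axis is vertical; a² = 144, b² = 44.
a = 12. Vertices at (h, k ± a).

(0, -12) and (0, 12)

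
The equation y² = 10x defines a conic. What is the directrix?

Vertex (0, 0); 4p = 10 so p = 5/2. Opens right.
Directrix is the vertical line x = h − p = 0 − (5/2) = -5/2.

x = -5/2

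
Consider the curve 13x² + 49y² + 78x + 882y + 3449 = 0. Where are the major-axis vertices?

Rearranging, 13(x² + 6x) + 49(y² + 18y) = -3449.
Complete the square in x and y: 13(x + 3)² + 49(y + 9)² = -3449 + 117 + 3969 = 637
Divide by 637: (x + 3)²/49 + (y + 9)²/13 = 1
Ellipse, center (-3, -9), major axis horizontal; a² = 49, b² = 13.
a = 7. Vertices at (h ± a, k).

(-10, -9) and (4, -9)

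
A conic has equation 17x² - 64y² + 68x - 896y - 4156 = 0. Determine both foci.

(-11, -7) and (7, -7)

Group the x- and y-terms: 17(x² + 4x) -64(y² + 14y) = 4156
Complete the square in x and y: 17(x + 2)² -64(y + 7)² = 4156 + 68 - 3136 = 1088
Dividing both sides by 1088: (x + 2)²/64 - (y + 7)²/17 = 1
Hyperbola, center (-2, -7), transverse axis horizontal; a² = 64, b² = 17.
c² = a² + b² = 64 + 17 = 81, so c = 9.
Foci lie on the horizontal axis through the center: (h ± c, k).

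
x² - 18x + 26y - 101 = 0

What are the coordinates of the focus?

Only x is squared. Complete the square in x: (x - 9)² = -26(y - 7).
Vertex (9, 7); 4p = -26 so p = -13/2. Opens down.
Focus is p units from the vertex along the axis: (h, k + p).

(9, 1/2)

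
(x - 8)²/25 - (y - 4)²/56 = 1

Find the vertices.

(3, 4) and (13, 4)

Center (8, 4). The positive term is the x-term, so the transverse axis is horizontal; a² = 25, b² = 56.
a = 5. Vertices at (h ± a, k).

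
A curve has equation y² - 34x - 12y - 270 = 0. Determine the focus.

(-1/2, 6)

Only y is squared. Complete the square in y: (y - 6)² = 34(x + 9).
Vertex (-9, 6); 4p = 34 so p = 17/2. Opens right.
Focus is p units from the vertex along the axis: (h + p, k).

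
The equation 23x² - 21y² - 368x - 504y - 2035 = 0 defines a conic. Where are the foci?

(8 - 2√11, -12) and (8 + 2√11, -12)

Group: 23(x² - 16x) -21(y² + 24y) = 2035
Complete the square in x and y: 23(x - 8)² -21(y + 12)² = 2035 + 1472 - 3024 = 483
Divide through by 483 to get (x - 8)²/21 - (y + 12)²/23 = 1.
Hyperbola, center (8, -12), transverse axis horizontal; a² = 21, b² = 23.
c² = a² + b² = 21 + 23 = 44, so c = 2√11.
Foci lie on the horizontal axis through the center: (h ± c, k).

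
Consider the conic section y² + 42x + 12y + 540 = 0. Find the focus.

Only y is squared. Complete the square in y: (y + 6)² = -42(x + 12).
Vertex (-12, -6); 4p = -42 so p = -21/2. Opens left.
Focus is p units from the vertex along the axis: (h + p, k).

(-45/2, -6)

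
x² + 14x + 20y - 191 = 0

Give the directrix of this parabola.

y = 17

Only x is squared. Complete the square in x: (x + 7)² = -20(y - 12).
Vertex (-7, 12); 4p = -20 so p = -5. Opens down.
Directrix is the horizontal line y = k − p = 12 − (-5) = 17.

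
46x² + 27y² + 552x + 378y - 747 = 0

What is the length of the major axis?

2√138

46(x² + 12x) + 27(y² + 14y) = 747
Complete the square in x and y: 46(x + 6)² + 27(y + 7)² = 747 + 1656 + 1323 = 3726
Divide through by 3726 to get (x + 6)²/81 + (y + 7)²/138 = 1.
Ellipse, center (-6, -7), major axis vertical; a² = 138, b² = 81.
a² = 138 so a = √138; the major axis has length 2a = 2√138.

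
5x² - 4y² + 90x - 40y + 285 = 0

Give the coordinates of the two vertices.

(-11, -5) and (-7, -5)

Rearranging, 5(x² + 18x) -4(y² + 10y) = -285.
5(x + 9)² -4(y + 5)² = -285 + 405 - 100 = 20
Dividing both sides by 20: (x + 9)²/4 - (y + 5)²/5 = 1
Hyperbola, center (-9, -5), transverse axis horizontal; a² = 4, b² = 5.
a = 2. Vertices at (h ± a, k).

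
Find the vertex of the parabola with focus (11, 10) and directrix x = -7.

The vertex is the midpoint between the focus and the directrix along the axis of symmetry.
Axis is horizontal (directrix is vertical). Vertex x-coordinate = (11 + (-7))/2 = 2; y-coordinate = 10.

(2, 10)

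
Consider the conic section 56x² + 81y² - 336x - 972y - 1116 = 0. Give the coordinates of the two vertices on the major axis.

(-6, 6) and (12, 6)

Group: 56(x² - 6x) + 81(y² - 12y) = 1116
Complete the square in x and y: 56(x - 3)² + 81(y - 6)² = 1116 + 504 + 2916 = 4536
Dividing both sides by 4536: (x - 3)²/81 + (y - 6)²/56 = 1
Ellipse, center (3, 6), major axis horizontal; a² = 81, b² = 56.
a = 9. Vertices at (h ± a, k).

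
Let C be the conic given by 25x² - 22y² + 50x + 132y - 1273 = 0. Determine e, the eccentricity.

Rearranging, 25(x² + 2x) -22(y² - 6y) = 1273.
Complete the square: 25(x + 1)² -22(y - 3)² = 1273 + 25 - 198 = 1100
Divide by 1100: (x + 1)²/44 - (y - 3)²/50 = 1
Hyperbola, center (-1, 3), transverse axis horizontal; a² = 44, b² = 50.
c² = a² + b² = 94, so c = √94.
e = c/a = √94/2√11 = √1034/22.

e = √1034/22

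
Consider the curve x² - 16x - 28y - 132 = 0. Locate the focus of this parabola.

(8, 0)

Only x is squared. Complete the square in x: (x - 8)² = 28(y + 7).
Vertex (8, -7); 4p = 28 so p = 7. Opens up.
Focus is p units from the vertex along the axis: (h, k + p).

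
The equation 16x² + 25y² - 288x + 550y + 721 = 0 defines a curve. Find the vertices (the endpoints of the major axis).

(-6, -11) and (24, -11)

Group: 16(x² - 18x) + 25(y² + 22y) = -721
16(x - 9)² + 25(y + 11)² = -721 + 1296 + 3025 = 3600
Divide by 3600: (x - 9)²/225 + (y + 11)²/144 = 1
Ellipse, center (9, -11), major axis horizontal; a² = 225, b² = 144.
a = 15. Vertices at (h ± a, k).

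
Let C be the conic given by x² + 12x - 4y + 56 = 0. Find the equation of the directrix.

Only x is squared. Complete the square in x: (x + 6)² = 4(y - 5).
Vertex (-6, 5); 4p = 4 so p = 1. Opens up.
Directrix is the horizontal line y = k − p = 5 − (1) = 4.

y = 4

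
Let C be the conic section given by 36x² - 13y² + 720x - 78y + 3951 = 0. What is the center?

(-10, -3)

Group: 36(x² + 20x) -13(y² + 6y) = -3951
36(x + 10)² -13(y + 3)² = -3951 + 3600 - 117 = -468
Divide by -468: (y + 3)²/36 - (x + 10)²/13 = 1
Hyperbola with center (-10, -3).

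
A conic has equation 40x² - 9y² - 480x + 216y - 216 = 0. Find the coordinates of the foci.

Collect terms: 40(x² - 12x) -9(y² - 24y) = 216
Complete the square in x and y: 40(x - 6)² -9(y - 12)² = 216 + 1440 - 1296 = 360
Dividing both sides by 360: (x - 6)²/9 - (y - 12)²/40 = 1
Hyperbola, center (6, 12), transverse axis horizontal; a² = 9, b² = 40.
c² = a² + b² = 9 + 40 = 49, so c = 7.
Foci lie on the horizontal axis through the center: (h ± c, k).

(-1, 12) and (13, 12)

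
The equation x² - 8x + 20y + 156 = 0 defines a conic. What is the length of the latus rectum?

Only x is squared. Complete the square in x: (x - 4)² = -20(y + 7).
Vertex (4, -7); 4p = -20 so p = -5. Opens down.
Latus rectum length = |4p| = 20.

20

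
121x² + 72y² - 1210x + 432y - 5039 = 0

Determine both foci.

(5, -10) and (5, 4)

Group the x- and y-terms: 121(x² - 10x) + 72(y² + 6y) = 5039
Complete the square: 121(x - 5)² + 72(y + 3)² = 5039 + 3025 + 648 = 8712
Divide through by 8712 to get (x - 5)²/72 + (y + 3)²/121 = 1.
Ellipse, center (5, -3), major axis vertical; a² = 121, b² = 72.
c² = a² - b² = 121 - 72 = 49, so c = 7.
Foci lie on the vertical axis through the center: (h, k ± c).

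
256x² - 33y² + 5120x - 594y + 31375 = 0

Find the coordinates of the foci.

(-10, -26) and (-10, 8)

256(x² + 20x) -33(y² + 18y) = -31375
Complete the square in x and y: 256(x + 10)² -33(y + 9)² = -31375 + 25600 - 2673 = -8448
Divide by -8448: (y + 9)²/256 - (x + 10)²/33 = 1
Hyperbola, center (-10, -9), transverse axis vertical; a² = 256, b² = 33.
c² = a² + b² = 256 + 33 = 289, so c = 17.
Foci lie on the vertical axis through the center: (h, k ± c).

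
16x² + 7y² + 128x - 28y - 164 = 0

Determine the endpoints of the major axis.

(-4, -6) and (-4, 10)

Collect terms: 16(x² + 8x) + 7(y² - 4y) = 164
Complete the square: 16(x + 4)² + 7(y - 2)² = 164 + 256 + 28 = 448
Dividing both sides by 448: (x + 4)²/28 + (y - 2)²/64 = 1
Ellipse, center (-4, 2), major axis vertical; a² = 64, b² = 28.
a = 8. Vertices at (h, k ± a).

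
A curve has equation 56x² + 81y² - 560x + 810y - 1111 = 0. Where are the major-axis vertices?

(-4, -5) and (14, -5)

Group: 56(x² - 10x) + 81(y² + 10y) = 1111
56(x - 5)² + 81(y + 5)² = 1111 + 1400 + 2025 = 4536
Dividing both sides by 4536: (x - 5)²/81 + (y + 5)²/56 = 1
Ellipse, center (5, -5), major axis horizontal; a² = 81, b² = 56.
a = 9. Vertices at (h ± a, k).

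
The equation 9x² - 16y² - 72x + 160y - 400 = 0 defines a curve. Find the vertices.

Rearranging, 9(x² - 8x) -16(y² - 10y) = 400.
Complete the square in x and y: 9(x - 4)² -16(y - 5)² = 400 + 144 - 400 = 144
Dividing both sides by 144: (x - 4)²/16 - (y - 5)²/9 = 1
Hyperbola, center (4, 5), transverse axis horizontal; a² = 16, b² = 9.
a = 4. Vertices at (h ± a, k).

(0, 5) and (8, 5)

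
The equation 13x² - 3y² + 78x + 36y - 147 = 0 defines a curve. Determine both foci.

Group the x- and y-terms: 13(x² + 6x) -3(y² - 12y) = 147
Complete the square in x and y: 13(x + 3)² -3(y - 6)² = 147 + 117 - 108 = 156
Divide by 156: (x + 3)²/12 - (y - 6)²/52 = 1
Hyperbola, center (-3, 6), transverse axis horizontal; a² = 12, b² = 52.
c² = a² + b² = 12 + 52 = 64, so c = 8.
Foci lie on the horizontal axis through the center: (h ± c, k).

(-11, 6) and (5, 6)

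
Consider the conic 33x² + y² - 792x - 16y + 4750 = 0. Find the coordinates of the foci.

(12, 0) and (12, 16)

Collect terms: 33(x² - 24x) + (y² - 16y) = -4750
Complete the square: 33(x - 12)² + (y - 8)² = -4750 + 4752 + 64 = 66
Dividing both sides by 66: (x - 12)²/2 + (y - 8)²/66 = 1
Ellipse, center (12, 8), major axis vertical; a² = 66, b² = 2.
c² = a² - b² = 66 - 2 = 64, so c = 8.
Foci lie on the vertical axis through the center: (h, k ± c).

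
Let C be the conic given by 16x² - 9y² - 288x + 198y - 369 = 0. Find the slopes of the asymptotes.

16(x² - 18x) -9(y² - 22y) = 369
16(x - 9)² -9(y - 11)² = 369 + 1296 - 1089 = 576
Divide through by 576 to get (x - 9)²/36 - (y - 11)²/64 = 1.
Hyperbola, center (9, 11), transverse axis horizontal; a² = 36, b² = 64.
For a horizontal hyperbola the asymptotes have slope ±b/a.
Here that is ±8/6 = ±4/3.

4/3 and -4/3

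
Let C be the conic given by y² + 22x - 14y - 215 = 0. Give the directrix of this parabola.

Only y is squared. Complete the square in y: (y - 7)² = -22(x - 12).
Vertex (12, 7); 4p = -22 so p = -11/2. Opens left.
Directrix is the vertical line x = h − p = 12 − (-11/2) = 35/2.

x = 35/2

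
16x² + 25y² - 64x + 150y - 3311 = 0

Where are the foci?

Rearranging, 16(x² - 4x) + 25(y² + 6y) = 3311.
16(x - 2)² + 25(y + 3)² = 3311 + 64 + 225 = 3600
Divide by 3600: (x - 2)²/225 + (y + 3)²/144 = 1
Ellipse, center (2, -3), major axis horizontal; a² = 225, b² = 144.
c² = a² - b² = 225 - 144 = 81, so c = 9.
Foci lie on the horizontal axis through the center: (h ± c, k).

(-7, -3) and (11, -3)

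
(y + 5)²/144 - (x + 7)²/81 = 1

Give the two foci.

(-7, -20) and (-7, 10)

Center (-7, -5). The positive term is the y-term, so the transverse axis is vertical; a² = 144, b² = 81.
c² = a² + b² = 144 + 81 = 225, so c = 15.
Foci lie on the vertical axis through the center: (h, k ± c).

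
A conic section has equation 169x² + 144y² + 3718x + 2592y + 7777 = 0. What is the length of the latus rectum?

288/13

Collect terms: 169(x² + 22x) + 144(y² + 18y) = -7777
Complete the square in x and y: 169(x + 11)² + 144(y + 9)² = -7777 + 20449 + 11664 = 24336
Divide by 24336: (x + 11)²/144 + (y + 9)²/169 = 1
Ellipse, center (-11, -9), major axis vertical; a² = 169, b² = 144.
Latus rectum length = 2b²/a = 2·144/13 = 288/13.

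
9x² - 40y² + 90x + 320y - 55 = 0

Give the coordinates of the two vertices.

(-5, 1) and (-5, 7)

Collect terms: 9(x² + 10x) -40(y² - 8y) = 55
Complete the square in x and y: 9(x + 5)² -40(y - 4)² = 55 + 225 - 640 = -360
Divide by -360: (y - 4)²/9 - (x + 5)²/40 = 1
Hyperbola, center (-5, 4), transverse axis vertical; a² = 9, b² = 40.
a = 3. Vertices at (h, k ± a).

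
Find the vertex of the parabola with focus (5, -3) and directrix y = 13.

(5, 5)

The vertex is the midpoint between the focus and the directrix along the axis of symmetry.
Axis is vertical (directrix is horizontal). Vertex y-coordinate = (-3 + 13)/2 = 5; x-coordinate = 5.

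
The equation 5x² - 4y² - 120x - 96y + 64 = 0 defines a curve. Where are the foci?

Group: 5(x² - 24x) -4(y² + 24y) = -64
Complete the square in x and y: 5(x - 12)² -4(y + 12)² = -64 + 720 - 576 = 80
Dividing both sides by 80: (x - 12)²/16 - (y + 12)²/20 = 1
Hyperbola, center (12, -12), transverse axis horizontal; a² = 16, b² = 20.
c² = a² + b² = 16 + 20 = 36, so c = 6.
Foci lie on the horizontal axis through the center: (h ± c, k).

(6, -12) and (18, -12)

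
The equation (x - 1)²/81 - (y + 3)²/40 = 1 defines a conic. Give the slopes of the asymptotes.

2√10/9 and -2√10/9

Center (1, -3). The positive term is the x-term, so the transverse axis is horizontal; a² = 81, b² = 40.
For a horizontal hyperbola the asymptotes have slope ±b/a.
Here that is ±2√10/9.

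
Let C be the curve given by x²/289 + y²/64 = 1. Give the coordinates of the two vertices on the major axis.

(-17, 0) and (17, 0)

Center (0, 0). The larger denominator 289 sits under the x-term, so the major axis is horizontal; a² = 289, b² = 64.
a = 17. Vertices at (h ± a, k).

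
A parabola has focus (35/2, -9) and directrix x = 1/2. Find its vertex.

(9, -9)

The vertex is the midpoint between the focus and the directrix along the axis of symmetry.
Axis is horizontal (directrix is vertical). Vertex x-coordinate = (35/2 + 1/2)/2 = 9; y-coordinate = -9.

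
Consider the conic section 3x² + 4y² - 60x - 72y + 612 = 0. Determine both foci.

Rearranging, 3(x² - 20x) + 4(y² - 18y) = -612.
Complete the square: 3(x - 10)² + 4(y - 9)² = -612 + 300 + 324 = 12
Dividing both sides by 12: (x - 10)²/4 + (y - 9)²/3 = 1
Ellipse, center (10, 9), major axis horizontal; a² = 4, b² = 3.
c² = a² - b² = 4 - 3 = 1, so c = 1.
Foci lie on the horizontal axis through the center: (h ± c, k).

(9, 9) and (11, 9)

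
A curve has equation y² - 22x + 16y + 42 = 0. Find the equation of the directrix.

Only y is squared. Complete the square in y: (y + 8)² = 22(x + 1).
Vertex (-1, -8); 4p = 22 so p = 11/2. Opens right.
Directrix is the vertical line x = h − p = -1 − (11/2) = -13/2.

x = -13/2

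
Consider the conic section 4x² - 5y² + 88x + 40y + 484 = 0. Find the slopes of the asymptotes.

2√5/5 and -2√5/5

Group the x- and y-terms: 4(x² + 22x) -5(y² - 8y) = -484
Complete the square: 4(x + 11)² -5(y - 4)² = -484 + 484 - 80 = -80
Divide by -80: (y - 4)²/16 - (x + 11)²/20 = 1
Hyperbola, center (-11, 4), transverse axis vertical; a² = 16, b² = 20.
For a vertical hyperbola the asymptotes have slope ±a/b.
Here that is ±4/2√5 = ±2√5/5.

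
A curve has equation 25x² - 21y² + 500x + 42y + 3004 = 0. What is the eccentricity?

25(x² + 20x) -21(y² - 2y) = -3004
25(x + 10)² -21(y - 1)² = -3004 + 2500 - 21 = -525
Divide through by -525 to get (y - 1)²/25 - (x + 10)²/21 = 1.
Hyperbola, center (-10, 1), transverse axis vertical; a² = 25, b² = 21.
c² = a² + b² = 46, so c = √46.
e = c/a = √46/5.

e = √46/5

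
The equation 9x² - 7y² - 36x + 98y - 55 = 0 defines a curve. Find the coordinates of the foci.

(2, -1) and (2, 15)

Group the x- and y-terms: 9(x² - 4x) -7(y² - 14y) = 55
Complete the square in x and y: 9(x - 2)² -7(y - 7)² = 55 + 36 - 343 = -252
Divide by -252: (y - 7)²/36 - (x - 2)²/28 = 1
Hyperbola, center (2, 7), transverse axis vertical; a² = 36, b² = 28.
c² = a² + b² = 36 + 28 = 64, so c = 8.
Foci lie on the vertical axis through the center: (h, k ± c).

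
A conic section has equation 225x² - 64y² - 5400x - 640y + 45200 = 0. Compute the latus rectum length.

128/15

Group the x- and y-terms: 225(x² - 24x) -64(y² + 10y) = -45200
Complete the square in x and y: 225(x - 12)² -64(y + 5)² = -45200 + 32400 - 1600 = -14400
Divide by -14400: (y + 5)²/225 - (x - 12)²/64 = 1
Hyperbola, center (12, -5), transverse axis vertical; a² = 225, b² = 64.
Latus rectum length = 2b²/a = 2·64/15 = 128/15.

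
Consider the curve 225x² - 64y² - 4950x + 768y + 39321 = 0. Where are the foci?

(11, -11) and (11, 23)

Group the x- and y-terms: 225(x² - 22x) -64(y² - 12y) = -39321
Completing the square gives 225(x - 11)² -64(y - 6)² = -39321 + 27225 - 2304 = -14400.
Dividing both sides by -14400: (y - 6)²/225 - (x - 11)²/64 = 1
Hyperbola, center (11, 6), transverse axis vertical; a² = 225, b² = 64.
c² = a² + b² = 225 + 64 = 289, so c = 17.
Foci lie on the vertical axis through the center: (h, k ± c).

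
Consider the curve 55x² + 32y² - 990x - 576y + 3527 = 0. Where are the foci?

(9, 9 - √46) and (9, 9 + √46)

Collect terms: 55(x² - 18x) + 32(y² - 18y) = -3527
55(x - 9)² + 32(y - 9)² = -3527 + 4455 + 2592 = 3520
Divide through by 3520 to get (x - 9)²/64 + (y - 9)²/110 = 1.
Ellipse, center (9, 9), major axis vertical; a² = 110, b² = 64.
c² = a² - b² = 110 - 64 = 46, so c = √46.
Foci lie on the vertical axis through the center: (h, k ± c).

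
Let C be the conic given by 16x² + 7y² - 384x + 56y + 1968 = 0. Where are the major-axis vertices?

Group: 16(x² - 24x) + 7(y² + 8y) = -1968
Complete the square: 16(x - 12)² + 7(y + 4)² = -1968 + 2304 + 112 = 448
Dividing both sides by 448: (x - 12)²/28 + (y + 4)²/64 = 1
Ellipse, center (12, -4), major axis vertical; a² = 64, b² = 28.
a = 8. Vertices at (h, k ± a).

(12, -12) and (12, 4)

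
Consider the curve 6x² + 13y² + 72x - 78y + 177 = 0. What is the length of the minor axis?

4√3

Collect terms: 6(x² + 12x) + 13(y² - 6y) = -177
6(x + 6)² + 13(y - 3)² = -177 + 216 + 117 = 156
Divide by 156: (x + 6)²/26 + (y - 3)²/12 = 1
Ellipse, center (-6, 3), major axis horizontal; a² = 26, b² = 12.
b² = 12 so b = 2√3; the minor axis has length 2b = 4√3.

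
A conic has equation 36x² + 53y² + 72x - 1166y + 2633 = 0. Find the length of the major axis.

Group: 36(x² + 2x) + 53(y² - 22y) = -2633
Complete the square in x and y: 36(x + 1)² + 53(y - 11)² = -2633 + 36 + 6413 = 3816
Divide by 3816: (x + 1)²/106 + (y - 11)²/72 = 1
Ellipse, center (-1, 11), major axis horizontal; a² = 106, b² = 72.
a² = 106 so a = √106; the major axis has length 2a = 2√106.

2√106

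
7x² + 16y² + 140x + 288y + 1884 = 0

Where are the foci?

Rearranging, 7(x² + 20x) + 16(y² + 18y) = -1884.
Complete the square: 7(x + 10)² + 16(y + 9)² = -1884 + 700 + 1296 = 112
Divide through by 112 to get (x + 10)²/16 + (y + 9)²/7 = 1.
Ellipse, center (-10, -9), major axis horizontal; a² = 16, b² = 7.
c² = a² - b² = 16 - 7 = 9, so c = 3.
Foci lie on the horizontal axis through the center: (h ± c, k).

(-13, -9) and (-7, -9)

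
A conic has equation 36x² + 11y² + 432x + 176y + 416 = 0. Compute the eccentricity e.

Group: 36(x² + 12x) + 11(y² + 16y) = -416
36(x + 6)² + 11(y + 8)² = -416 + 1296 + 704 = 1584
Divide by 1584: (x + 6)²/44 + (y + 8)²/144 = 1
Ellipse, center (-6, -8), major axis vertical; a² = 144, b² = 44.
c² = a² - b² = 100, so c = 10.
e = c/a = 10/12 = 5/6.

e = 5/6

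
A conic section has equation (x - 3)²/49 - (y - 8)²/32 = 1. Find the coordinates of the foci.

(-6, 8) and (12, 8)

Center (3, 8). The positive term is the x-term, so the transverse axis is horizontal; a² = 49, b² = 32.
c² = a² + b² = 49 + 32 = 81, so c = 9.
Foci lie on the horizontal axis through the center: (h ± c, k).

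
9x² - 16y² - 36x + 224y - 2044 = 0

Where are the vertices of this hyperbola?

Rearranging, 9(x² - 4x) -16(y² - 14y) = 2044.
Complete the square in x and y: 9(x - 2)² -16(y - 7)² = 2044 + 36 - 784 = 1296
Divide by 1296: (x - 2)²/144 - (y - 7)²/81 = 1
Hyperbola, center (2, 7), transverse axis horizontal; a² = 144, b² = 81.
a = 12. Vertices at (h ± a, k).

(-10, 7) and (14, 7)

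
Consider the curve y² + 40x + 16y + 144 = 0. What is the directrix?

x = 8

Only y is squared. Complete the square in y: (y + 8)² = -40(x + 2).
Vertex (-2, -8); 4p = -40 so p = -10. Opens left.
Directrix is the vertical line x = h − p = -2 − (-10) = 8.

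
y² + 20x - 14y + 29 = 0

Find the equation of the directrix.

x = 6

Only y is squared. Complete the square in y: (y - 7)² = -20(x - 1).
Vertex (1, 7); 4p = -20 so p = -5. Opens left.
Directrix is the vertical line x = h − p = 1 − (-5) = 6.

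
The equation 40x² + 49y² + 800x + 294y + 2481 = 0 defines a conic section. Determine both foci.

Group: 40(x² + 20x) + 49(y² + 6y) = -2481
Complete the square in x and y: 40(x + 10)² + 49(y + 3)² = -2481 + 4000 + 441 = 1960
Dividing both sides by 1960: (x + 10)²/49 + (y + 3)²/40 = 1
Ellipse, center (-10, -3), major axis horizontal; a² = 49, b² = 40.
c² = a² - b² = 49 - 40 = 9, so c = 3.
Foci lie on the horizontal axis through the center: (h ± c, k).

(-13, -3) and (-7, -3)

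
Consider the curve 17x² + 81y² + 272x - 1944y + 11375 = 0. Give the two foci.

Collect terms: 17(x² + 16x) + 81(y² - 24y) = -11375
17(x + 8)² + 81(y - 12)² = -11375 + 1088 + 11664 = 1377
Divide by 1377: (x + 8)²/81 + (y - 12)²/17 = 1
Ellipse, center (-8, 12), major axis horizontal; a² = 81, b² = 17.
c² = a² - b² = 81 - 17 = 64, so c = 8.
Foci lie on the horizontal axis through the center: (h ± c, k).

(-16, 12) and (0, 12)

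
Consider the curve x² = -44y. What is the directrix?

Vertex (0, 0); 4p = -44 so p = -11. Opens down.
Directrix is the horizontal line y = k − p = 0 − (-11) = 11.

y = 11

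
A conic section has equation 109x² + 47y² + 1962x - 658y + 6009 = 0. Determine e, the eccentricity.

Group: 109(x² + 18x) + 47(y² - 14y) = -6009
Complete the square in x and y: 109(x + 9)² + 47(y - 7)² = -6009 + 8829 + 2303 = 5123
Dividing both sides by 5123: (x + 9)²/47 + (y - 7)²/109 = 1
Ellipse, center (-9, 7), major axis vertical; a² = 109, b² = 47.
c² = a² - b² = 62, so c = √62.
e = c/a = √62/√109 = √6758/109.

e = √6758/109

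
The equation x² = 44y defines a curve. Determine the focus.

(0, 11)

Vertex (0, 0); 4p = 44 so p = 11. Opens up.
Focus is p units from the vertex along the axis: (h, k + p).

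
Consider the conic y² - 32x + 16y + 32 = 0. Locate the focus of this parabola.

(7, -8)

Only y is squared. Complete the square in y: (y + 8)² = 32(x + 1).
Vertex (-1, -8); 4p = 32 so p = 8. Opens right.
Focus is p units from the vertex along the axis: (h + p, k).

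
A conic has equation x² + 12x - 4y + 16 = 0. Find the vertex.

(-6, -5)

Only x is squared. Complete the square in x: (x + 6)² = 4(y + 5).
Vertex (-6, -5); 4p = 4 so p = 1. Opens up.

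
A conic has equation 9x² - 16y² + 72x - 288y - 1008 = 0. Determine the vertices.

Group the x- and y-terms: 9(x² + 8x) -16(y² + 18y) = 1008
Completing the square gives 9(x + 4)² -16(y + 9)² = 1008 + 144 - 1296 = -144.
Divide by -144: (y + 9)²/9 - (x + 4)²/16 = 1
Hyperbola, center (-4, -9), transverse axis vertical; a² = 9, b² = 16.
a = 3. Vertices at (h, k ± a).

(-4, -12) and (-4, -6)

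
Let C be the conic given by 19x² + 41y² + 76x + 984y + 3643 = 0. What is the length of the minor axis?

2√57

Group the x- and y-terms: 19(x² + 4x) + 41(y² + 24y) = -3643
Complete the square: 19(x + 2)² + 41(y + 12)² = -3643 + 76 + 5904 = 2337
Divide by 2337: (x + 2)²/123 + (y + 12)²/57 = 1
Ellipse, center (-2, -12), major axis horizontal; a² = 123, b² = 57.
b² = 57 so b = √57; the minor axis has length 2b = 2√57.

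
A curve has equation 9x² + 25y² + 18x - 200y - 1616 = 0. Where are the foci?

9(x² + 2x) + 25(y² - 8y) = 1616
Complete the square in x and y: 9(x + 1)² + 25(y - 4)² = 1616 + 9 + 400 = 2025
Divide through by 2025 to get (x + 1)²/225 + (y - 4)²/81 = 1.
Ellipse, center (-1, 4), major axis horizontal; a² = 225, b² = 81.
c² = a² - b² = 225 - 81 = 144, so c = 12.
Foci lie on the horizontal axis through the center: (h ± c, k).

(-13, 4) and (11, 4)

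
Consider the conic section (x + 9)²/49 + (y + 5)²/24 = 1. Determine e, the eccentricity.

e = 5/7

Center (-9, -5). The larger denominator 49 sits under the x-term, so the major axis is horizontal; a² = 49, b² = 24.
c² = a² - b² = 25, so c = 5.
e = c/a = 5/7.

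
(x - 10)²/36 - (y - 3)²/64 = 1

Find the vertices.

(4, 3) and (16, 3)

Center (10, 3). The positive term is the x-term, so the transverse axis is horizontal; a² = 36, b² = 64.
a = 6. Vertices at (h ± a, k).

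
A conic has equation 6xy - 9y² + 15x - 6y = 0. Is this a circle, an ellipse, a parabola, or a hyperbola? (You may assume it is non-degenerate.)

A = 0, B = 6, C = -9.
Discriminant B² − 4AC = 6² − 4·0·(-9) = 36.
B² − 4AC > 0 ⇒ hyperbola.

hyperbola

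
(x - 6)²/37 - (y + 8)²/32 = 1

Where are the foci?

(6 - √69, -8) and (6 + √69, -8)

Center (6, -8). The positive term is the x-term, so the transverse axis is horizontal; a² = 37, b² = 32.
c² = a² + b² = 37 + 32 = 69, so c = √69.
Foci lie on the horizontal axis through the center: (h ± c, k).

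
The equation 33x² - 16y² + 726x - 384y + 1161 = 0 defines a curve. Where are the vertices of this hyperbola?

Rearranging, 33(x² + 22x) -16(y² + 24y) = -1161.
33(x + 11)² -16(y + 12)² = -1161 + 3993 - 2304 = 528
Divide by 528: (x + 11)²/16 - (y + 12)²/33 = 1
Hyperbola, center (-11, -12), transverse axis horizontal; a² = 16, b² = 33.
a = 4. Vertices at (h ± a, k).

(-15, -12) and (-7, -12)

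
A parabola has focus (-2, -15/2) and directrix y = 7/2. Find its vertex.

The vertex is the midpoint between the focus and the directrix along the axis of symmetry.
Axis is vertical (directrix is horizontal). Vertex y-coordinate = (-15/2 + 7/2)/2 = -2; x-coordinate = -2.

(-2, -2)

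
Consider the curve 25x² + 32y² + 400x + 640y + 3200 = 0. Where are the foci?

Group the x- and y-terms: 25(x² + 16x) + 32(y² + 20y) = -3200
Complete the square in x and y: 25(x + 8)² + 32(y + 10)² = -3200 + 1600 + 3200 = 1600
Divide through by 1600 to get (x + 8)²/64 + (y + 10)²/50 = 1.
Ellipse, center (-8, -10), major axis horizontal; a² = 64, b² = 50.
c² = a² - b² = 64 - 50 = 14, so c = √14.
Foci lie on the horizontal axis through the center: (h ± c, k).

(-8 - √14, -10) and (-8 + √14, -10)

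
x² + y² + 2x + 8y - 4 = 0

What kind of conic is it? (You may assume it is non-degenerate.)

circle

No xy term. Coefficients of x² and y² are A = 1, C = 1.
A = C (same sign) ⇒ circle.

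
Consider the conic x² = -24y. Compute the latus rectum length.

Vertex (0, 0); 4p = -24 so p = -6. Opens down.
Latus rectum length = |4p| = 24.

24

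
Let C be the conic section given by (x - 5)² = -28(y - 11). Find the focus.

Vertex (5, 11); 4p = -28 so p = -7. Opens down.
Focus is p units from the vertex along the axis: (h, k + p).

(5, 4)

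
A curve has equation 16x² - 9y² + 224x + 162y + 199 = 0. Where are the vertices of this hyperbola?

(-7, 5) and (-7, 13)

Collect terms: 16(x² + 14x) -9(y² - 18y) = -199
Complete the square: 16(x + 7)² -9(y - 9)² = -199 + 784 - 729 = -144
Dividing both sides by -144: (y - 9)²/16 - (x + 7)²/9 = 1
Hyperbola, center (-7, 9), transverse axis vertical; a² = 16, b² = 9.
a = 4. Vertices at (h, k ± a).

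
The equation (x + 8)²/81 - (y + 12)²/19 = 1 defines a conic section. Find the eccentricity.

Center (-8, -12). The positive term is the x-term, so the transverse axis is horizontal; a² = 81, b² = 19.
c² = a² + b² = 100, so c = 10.
e = c/a = 10/9.

e = 10/9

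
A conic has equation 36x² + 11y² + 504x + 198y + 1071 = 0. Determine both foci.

Collect terms: 36(x² + 14x) + 11(y² + 18y) = -1071
36(x + 7)² + 11(y + 9)² = -1071 + 1764 + 891 = 1584
Dividing both sides by 1584: (x + 7)²/44 + (y + 9)²/144 = 1
Ellipse, center (-7, -9), major axis vertical; a² = 144, b² = 44.
c² = a² - b² = 144 - 44 = 100, so c = 10.
Foci lie on the vertical axis through the center: (h, k ± c).

(-7, -19) and (-7, 1)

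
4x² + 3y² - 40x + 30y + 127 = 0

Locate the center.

4(x² - 10x) + 3(y² + 10y) = -127
Completing the square gives 4(x - 5)² + 3(y + 5)² = -127 + 100 + 75 = 48.
Dividing both sides by 48: (x - 5)²/12 + (y + 5)²/16 = 1
Ellipse with center (5, -5).

(5, -5)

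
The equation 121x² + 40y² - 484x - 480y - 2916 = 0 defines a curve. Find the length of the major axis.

Group: 121(x² - 4x) + 40(y² - 12y) = 2916
Completing the square gives 121(x - 2)² + 40(y - 6)² = 2916 + 484 + 1440 = 4840.
Divide through by 4840 to get (x - 2)²/40 + (y - 6)²/121 = 1.
Ellipse, center (2, 6), major axis vertical; a² = 121, b² = 40.
a² = 121 so a = 11; the major axis has length 2a = 22.

22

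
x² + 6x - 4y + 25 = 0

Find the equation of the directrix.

Only x is squared. Complete the square in x: (x + 3)² = 4(y - 4).
Vertex (-3, 4); 4p = 4 so p = 1. Opens up.
Directrix is the horizontal line y = k − p = 4 − (1) = 3.

y = 3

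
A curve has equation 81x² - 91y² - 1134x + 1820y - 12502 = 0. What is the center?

(7, 10)

Rearranging, 81(x² - 14x) -91(y² - 20y) = 12502.
81(x - 7)² -91(y - 10)² = 12502 + 3969 - 9100 = 7371
Divide through by 7371 to get (x - 7)²/91 - (y - 10)²/81 = 1.
Hyperbola with center (7, 10).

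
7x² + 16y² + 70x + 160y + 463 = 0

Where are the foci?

Rearranging, 7(x² + 10x) + 16(y² + 10y) = -463.
Completing the square gives 7(x + 5)² + 16(y + 5)² = -463 + 175 + 400 = 112.
Divide through by 112 to get (x + 5)²/16 + (y + 5)²/7 = 1.
Ellipse, center (-5, -5), major axis horizontal; a² = 16, b² = 7.
c² = a² - b² = 16 - 7 = 9, so c = 3.
Foci lie on the horizontal axis through the center: (h ± c, k).

(-8, -5) and (-2, -5)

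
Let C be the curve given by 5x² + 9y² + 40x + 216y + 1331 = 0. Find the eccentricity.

e = 2/3

5(x² + 8x) + 9(y² + 24y) = -1331
Complete the square in x and y: 5(x + 4)² + 9(y + 12)² = -1331 + 80 + 1296 = 45
Dividing both sides by 45: (x + 4)²/9 + (y + 12)²/5 = 1
Ellipse, center (-4, -12), major axis horizontal; a² = 9, b² = 5.
c² = a² - b² = 4, so c = 2.
e = c/a = 2/3.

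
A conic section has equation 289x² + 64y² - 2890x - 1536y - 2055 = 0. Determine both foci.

Rearranging, 289(x² - 10x) + 64(y² - 24y) = 2055.
Complete the square in x and y: 289(x - 5)² + 64(y - 12)² = 2055 + 7225 + 9216 = 18496
Divide through by 18496 to get (x - 5)²/64 + (y - 12)²/289 = 1.
Ellipse, center (5, 12), major axis vertical; a² = 289, b² = 64.
c² = a² - b² = 289 - 64 = 225, so c = 15.
Foci lie on the vertical axis through the center: (h, k ± c).

(5, -3) and (5, 27)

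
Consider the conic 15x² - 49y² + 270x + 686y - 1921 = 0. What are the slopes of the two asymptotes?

√15/7 and -√15/7

Rearranging, 15(x² + 18x) -49(y² - 14y) = 1921.
15(x + 9)² -49(y - 7)² = 1921 + 1215 - 2401 = 735
Divide through by 735 to get (x + 9)²/49 - (y - 7)²/15 = 1.
Hyperbola, center (-9, 7), transverse axis horizontal; a² = 49, b² = 15.
For a horizontal hyperbola the asymptotes have slope ±b/a.
Here that is ±√15/7.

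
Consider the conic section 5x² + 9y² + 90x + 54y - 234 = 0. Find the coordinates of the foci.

5(x² + 18x) + 9(y² + 6y) = 234
Complete the square: 5(x + 9)² + 9(y + 3)² = 234 + 405 + 81 = 720
Divide through by 720 to get (x + 9)²/144 + (y + 3)²/80 = 1.
Ellipse, center (-9, -3), major axis horizontal; a² = 144, b² = 80.
c² = a² - b² = 144 - 80 = 64, so c = 8.
Foci lie on the horizontal axis through the center: (h ± c, k).

(-17, -3) and (-1, -3)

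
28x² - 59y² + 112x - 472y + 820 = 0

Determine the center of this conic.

(-2, -4)

28(x² + 4x) -59(y² + 8y) = -820
Complete the square in x and y: 28(x + 2)² -59(y + 4)² = -820 + 112 - 944 = -1652
Divide through by -1652 to get (y + 4)²/28 - (x + 2)²/59 = 1.
Hyperbola with center (-2, -4).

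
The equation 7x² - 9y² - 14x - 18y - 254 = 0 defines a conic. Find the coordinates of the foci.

(-7, -1) and (9, -1)

Group the x- and y-terms: 7(x² - 2x) -9(y² + 2y) = 254
Complete the square: 7(x - 1)² -9(y + 1)² = 254 + 7 - 9 = 252
Divide by 252: (x - 1)²/36 - (y + 1)²/28 = 1
Hyperbola, center (1, -1), transverse axis horizontal; a² = 36, b² = 28.
c² = a² + b² = 36 + 28 = 64, so c = 8.
Foci lie on the horizontal axis through the center: (h ± c, k).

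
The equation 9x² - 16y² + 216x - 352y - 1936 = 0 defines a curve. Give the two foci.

(-27, -11) and (3, -11)

Group: 9(x² + 24x) -16(y² + 22y) = 1936
9(x + 12)² -16(y + 11)² = 1936 + 1296 - 1936 = 1296
Divide by 1296: (x + 12)²/144 - (y + 11)²/81 = 1
Hyperbola, center (-12, -11), transverse axis horizontal; a² = 144, b² = 81.
c² = a² + b² = 144 + 81 = 225, so c = 15.
Foci lie on the horizontal axis through the center: (h ± c, k).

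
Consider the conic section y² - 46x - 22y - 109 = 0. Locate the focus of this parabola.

Only y is squared. Complete the square in y: (y - 11)² = 46(x + 5).
Vertex (-5, 11); 4p = 46 so p = 23/2. Opens right.
Focus is p units from the vertex along the axis: (h + p, k).

(13/2, 11)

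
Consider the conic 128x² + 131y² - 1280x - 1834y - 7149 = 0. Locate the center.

Group: 128(x² - 10x) + 131(y² - 14y) = 7149
128(x - 5)² + 131(y - 7)² = 7149 + 3200 + 6419 = 16768
Dividing both sides by 16768: (x - 5)²/131 + (y - 7)²/128 = 1
Ellipse with center (5, 7).

(5, 7)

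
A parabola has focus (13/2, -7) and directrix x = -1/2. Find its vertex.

(3, -7)

The vertex is the midpoint between the focus and the directrix along the axis of symmetry.
Axis is horizontal (directrix is vertical). Vertex x-coordinate = (13/2 + (-1/2))/2 = 3; y-coordinate = -7.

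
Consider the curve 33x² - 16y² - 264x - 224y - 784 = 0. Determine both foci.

(-3, -7) and (11, -7)

Group the x- and y-terms: 33(x² - 8x) -16(y² + 14y) = 784
33(x - 4)² -16(y + 7)² = 784 + 528 - 784 = 528
Divide by 528: (x - 4)²/16 - (y + 7)²/33 = 1
Hyperbola, center (4, -7), transverse axis horizontal; a² = 16, b² = 33.
c² = a² + b² = 16 + 33 = 49, so c = 7.
Foci lie on the horizontal axis through the center: (h ± c, k).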